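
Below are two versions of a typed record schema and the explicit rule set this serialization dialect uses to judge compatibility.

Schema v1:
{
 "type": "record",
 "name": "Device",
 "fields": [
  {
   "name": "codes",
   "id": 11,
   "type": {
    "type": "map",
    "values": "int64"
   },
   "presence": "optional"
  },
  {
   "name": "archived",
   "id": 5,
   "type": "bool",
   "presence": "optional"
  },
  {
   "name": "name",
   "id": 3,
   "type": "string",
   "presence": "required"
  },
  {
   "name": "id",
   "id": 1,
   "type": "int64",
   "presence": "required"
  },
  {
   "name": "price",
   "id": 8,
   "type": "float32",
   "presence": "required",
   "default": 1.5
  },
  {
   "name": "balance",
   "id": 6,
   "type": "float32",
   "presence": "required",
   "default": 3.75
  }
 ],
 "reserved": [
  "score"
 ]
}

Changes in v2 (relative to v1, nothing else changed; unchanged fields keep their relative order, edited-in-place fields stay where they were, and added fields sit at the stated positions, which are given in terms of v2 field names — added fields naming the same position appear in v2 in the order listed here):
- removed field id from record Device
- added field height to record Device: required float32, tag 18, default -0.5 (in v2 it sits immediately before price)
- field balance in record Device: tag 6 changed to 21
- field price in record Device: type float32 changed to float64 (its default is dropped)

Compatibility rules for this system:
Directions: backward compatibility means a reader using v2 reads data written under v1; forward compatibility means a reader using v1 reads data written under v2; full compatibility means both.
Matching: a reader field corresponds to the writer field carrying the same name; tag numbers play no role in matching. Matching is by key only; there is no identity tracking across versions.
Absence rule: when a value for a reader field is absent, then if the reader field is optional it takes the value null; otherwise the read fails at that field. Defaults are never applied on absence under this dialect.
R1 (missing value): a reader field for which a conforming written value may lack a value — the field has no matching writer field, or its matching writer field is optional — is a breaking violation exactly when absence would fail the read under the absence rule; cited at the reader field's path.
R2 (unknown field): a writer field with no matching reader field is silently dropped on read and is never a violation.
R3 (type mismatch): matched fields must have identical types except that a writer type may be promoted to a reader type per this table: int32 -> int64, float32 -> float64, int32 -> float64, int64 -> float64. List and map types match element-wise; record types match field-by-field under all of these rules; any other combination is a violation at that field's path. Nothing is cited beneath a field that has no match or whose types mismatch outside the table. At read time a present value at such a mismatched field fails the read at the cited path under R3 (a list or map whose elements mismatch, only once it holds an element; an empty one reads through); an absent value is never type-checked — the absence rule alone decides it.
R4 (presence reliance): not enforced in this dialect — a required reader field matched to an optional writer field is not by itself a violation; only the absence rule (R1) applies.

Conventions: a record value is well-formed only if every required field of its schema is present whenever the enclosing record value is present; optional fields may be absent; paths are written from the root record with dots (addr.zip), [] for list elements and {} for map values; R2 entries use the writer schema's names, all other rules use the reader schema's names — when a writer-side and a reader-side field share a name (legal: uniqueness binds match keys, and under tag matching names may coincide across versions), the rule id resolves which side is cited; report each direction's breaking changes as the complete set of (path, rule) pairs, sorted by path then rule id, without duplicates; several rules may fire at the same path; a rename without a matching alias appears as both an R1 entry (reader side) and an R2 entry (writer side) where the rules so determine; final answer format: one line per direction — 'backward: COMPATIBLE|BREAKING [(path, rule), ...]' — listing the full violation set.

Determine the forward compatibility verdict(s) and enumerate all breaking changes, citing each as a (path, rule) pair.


forward: BREAKING [(id, R1), (price, R3)]

arrows below run writer -> reader for Device
checking forward for Device: reader v1 against writer v2:
  codes: map<string, int64> -> map<string, int64>, writer optional; from codes
  archived: bool -> bool, writer optional; from archived
  name: string -> string, writer required; from name
  no writer field matches reader id
  price: float64 -> float32, writer required; from price
  balance: float32 -> float32, writer required; from balance
  height (writer side), unknown to reader
  rule R1 violated at id
  rule R3 violated at price
  => forward verdict for Device: BREAKING, 2 violation(s)
diffs on Device not affecting the asked answer:
  added field height to record Device: required float32, tag 18, default -0.5 (in v2 it sits immediately before price) -> its effect on Device is confined to the backward direction, not asked
  field balance in record Device: tag 6 changed to 21 -> no rule fires on it in Device's dialect; the asked verdict holds


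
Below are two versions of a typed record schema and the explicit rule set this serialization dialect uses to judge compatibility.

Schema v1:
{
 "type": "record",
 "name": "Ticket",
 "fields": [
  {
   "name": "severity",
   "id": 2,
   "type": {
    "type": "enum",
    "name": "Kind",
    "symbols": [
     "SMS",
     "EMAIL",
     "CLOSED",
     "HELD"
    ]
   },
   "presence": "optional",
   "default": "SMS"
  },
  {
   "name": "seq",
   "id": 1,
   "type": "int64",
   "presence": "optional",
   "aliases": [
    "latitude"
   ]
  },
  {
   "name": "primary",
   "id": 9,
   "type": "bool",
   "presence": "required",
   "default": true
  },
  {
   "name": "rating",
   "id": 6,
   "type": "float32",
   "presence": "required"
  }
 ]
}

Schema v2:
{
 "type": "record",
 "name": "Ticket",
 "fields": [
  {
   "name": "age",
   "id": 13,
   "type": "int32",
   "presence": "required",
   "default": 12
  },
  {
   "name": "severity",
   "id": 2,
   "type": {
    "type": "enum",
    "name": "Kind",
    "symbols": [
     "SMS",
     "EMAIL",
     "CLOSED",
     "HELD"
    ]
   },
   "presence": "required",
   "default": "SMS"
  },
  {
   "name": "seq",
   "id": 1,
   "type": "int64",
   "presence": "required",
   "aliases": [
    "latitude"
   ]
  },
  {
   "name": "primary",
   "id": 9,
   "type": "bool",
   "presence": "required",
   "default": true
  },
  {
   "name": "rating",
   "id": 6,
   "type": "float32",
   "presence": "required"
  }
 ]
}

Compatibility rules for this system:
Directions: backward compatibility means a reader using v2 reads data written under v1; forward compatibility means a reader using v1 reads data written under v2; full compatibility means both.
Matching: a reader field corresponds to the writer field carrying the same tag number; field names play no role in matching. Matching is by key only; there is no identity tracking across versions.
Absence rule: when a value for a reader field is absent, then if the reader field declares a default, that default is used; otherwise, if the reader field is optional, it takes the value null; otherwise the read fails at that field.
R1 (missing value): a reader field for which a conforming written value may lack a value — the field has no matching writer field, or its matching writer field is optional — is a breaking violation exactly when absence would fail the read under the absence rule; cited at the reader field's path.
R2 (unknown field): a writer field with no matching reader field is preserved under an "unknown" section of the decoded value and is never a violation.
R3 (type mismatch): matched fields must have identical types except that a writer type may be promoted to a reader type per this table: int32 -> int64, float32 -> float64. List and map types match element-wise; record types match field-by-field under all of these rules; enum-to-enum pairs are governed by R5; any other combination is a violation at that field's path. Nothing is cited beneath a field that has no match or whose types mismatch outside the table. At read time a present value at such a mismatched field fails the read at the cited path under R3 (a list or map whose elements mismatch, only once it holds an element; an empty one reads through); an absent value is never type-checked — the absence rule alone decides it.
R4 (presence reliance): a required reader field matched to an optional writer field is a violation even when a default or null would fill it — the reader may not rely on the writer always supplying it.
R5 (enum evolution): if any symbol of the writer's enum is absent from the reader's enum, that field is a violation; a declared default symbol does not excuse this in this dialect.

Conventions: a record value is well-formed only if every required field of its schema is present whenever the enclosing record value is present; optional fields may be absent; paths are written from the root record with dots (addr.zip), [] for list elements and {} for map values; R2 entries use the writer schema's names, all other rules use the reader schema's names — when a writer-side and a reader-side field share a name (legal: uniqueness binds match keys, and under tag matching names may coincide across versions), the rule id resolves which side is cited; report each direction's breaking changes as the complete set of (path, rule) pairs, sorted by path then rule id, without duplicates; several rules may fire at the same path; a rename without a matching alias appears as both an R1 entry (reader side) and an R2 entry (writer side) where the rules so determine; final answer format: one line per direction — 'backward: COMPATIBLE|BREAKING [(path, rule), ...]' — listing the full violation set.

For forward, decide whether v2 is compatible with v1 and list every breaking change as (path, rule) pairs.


each type pair in Ticket: writer, then reader
forward pass over Ticket, reader schema v1, writer schema v2:
  writer required, Kind -> Kind: reader severity maps from writer severity
  writer required, int64 -> int64: reader seq maps from writer seq
  writer required, bool -> bool: reader primary maps from writer primary
  writer required, float32 -> float32: reader rating maps from writer rating
  writer field age has no reader counterpart
  => forward verdict for Ticket: COMPATIBLE, no violations
the rest of the Ticket diff is inert for this question:
  field severity in record Ticket: optional changed to required -> fires only in the backward direction of Ticket, which is not asked here
  added field age to record Ticket: required int32, tag 13, default 12 (in v2 it sits immediately before severity) -> no rule fires on it in Ticket's dialect; the asked verdict holds
  field seq in record Ticket: optional changed to required -> fires only in the backward direction of Ticket, which is not asked here

forward: COMPATIBLE []


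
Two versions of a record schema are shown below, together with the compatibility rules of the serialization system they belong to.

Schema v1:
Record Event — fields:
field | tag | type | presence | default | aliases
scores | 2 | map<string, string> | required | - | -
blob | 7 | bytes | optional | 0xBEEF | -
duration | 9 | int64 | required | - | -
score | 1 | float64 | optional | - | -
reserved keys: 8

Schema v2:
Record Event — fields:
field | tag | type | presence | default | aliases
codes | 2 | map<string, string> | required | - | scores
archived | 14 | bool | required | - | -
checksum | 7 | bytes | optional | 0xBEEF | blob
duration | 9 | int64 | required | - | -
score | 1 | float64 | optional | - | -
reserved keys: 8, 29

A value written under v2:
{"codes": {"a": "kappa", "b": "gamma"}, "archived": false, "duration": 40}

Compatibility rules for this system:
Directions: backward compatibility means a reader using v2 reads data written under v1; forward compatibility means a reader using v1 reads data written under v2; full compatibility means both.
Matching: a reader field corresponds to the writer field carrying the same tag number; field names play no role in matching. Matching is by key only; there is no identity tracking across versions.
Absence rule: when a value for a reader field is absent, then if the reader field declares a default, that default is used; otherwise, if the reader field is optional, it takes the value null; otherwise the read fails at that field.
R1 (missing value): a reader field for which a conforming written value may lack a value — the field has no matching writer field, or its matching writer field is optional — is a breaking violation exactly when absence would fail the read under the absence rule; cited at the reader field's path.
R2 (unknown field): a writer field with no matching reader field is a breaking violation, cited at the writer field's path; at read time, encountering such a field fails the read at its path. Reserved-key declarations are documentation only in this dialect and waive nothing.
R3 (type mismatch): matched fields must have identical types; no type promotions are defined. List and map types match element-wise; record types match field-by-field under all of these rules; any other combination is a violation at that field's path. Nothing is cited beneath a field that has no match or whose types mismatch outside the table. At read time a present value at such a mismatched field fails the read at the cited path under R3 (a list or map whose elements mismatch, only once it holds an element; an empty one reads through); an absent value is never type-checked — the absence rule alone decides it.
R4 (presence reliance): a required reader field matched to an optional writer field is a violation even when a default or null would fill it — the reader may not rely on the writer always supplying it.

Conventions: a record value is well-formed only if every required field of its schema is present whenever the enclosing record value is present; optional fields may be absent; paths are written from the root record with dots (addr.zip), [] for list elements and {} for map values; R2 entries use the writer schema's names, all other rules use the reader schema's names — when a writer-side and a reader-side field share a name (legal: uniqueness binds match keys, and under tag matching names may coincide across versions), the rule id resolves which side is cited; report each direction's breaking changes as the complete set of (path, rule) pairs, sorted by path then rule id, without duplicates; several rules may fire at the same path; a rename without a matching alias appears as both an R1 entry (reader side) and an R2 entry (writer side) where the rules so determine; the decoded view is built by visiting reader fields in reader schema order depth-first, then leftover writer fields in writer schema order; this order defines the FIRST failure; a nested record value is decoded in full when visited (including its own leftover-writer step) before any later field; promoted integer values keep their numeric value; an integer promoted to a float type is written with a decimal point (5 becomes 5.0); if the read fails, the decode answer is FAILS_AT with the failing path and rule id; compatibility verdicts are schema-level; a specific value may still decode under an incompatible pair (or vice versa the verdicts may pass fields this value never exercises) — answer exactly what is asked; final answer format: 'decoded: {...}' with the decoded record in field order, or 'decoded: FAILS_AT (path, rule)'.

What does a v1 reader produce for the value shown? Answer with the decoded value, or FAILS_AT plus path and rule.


decoded: FAILS_AT (archived, R2)

arrows below run writer -> reader for Event
decode walk for Event under reader schema v1:
  scores := {"a": "kappa", "b": "gamma"} (from writer codes)
  blob := 0xBEEF (absent -> default)
  duration := 40
  score := null (absent, optional -> null)
  read fails at archived under R2 (unknown field)
  => FAILS_AT (archived, R2)
diffs on Event not affecting the asked answer:
  renamed field scores to codes in record Event (alias scores declared on the renamed field) -> fires no rule on Event under this dialect and leaves the result unchanged
  renamed field blob to checksum in record Event (alias blob declared on the renamed field) -> fires no rule on Event under this dialect and leaves the result unchanged


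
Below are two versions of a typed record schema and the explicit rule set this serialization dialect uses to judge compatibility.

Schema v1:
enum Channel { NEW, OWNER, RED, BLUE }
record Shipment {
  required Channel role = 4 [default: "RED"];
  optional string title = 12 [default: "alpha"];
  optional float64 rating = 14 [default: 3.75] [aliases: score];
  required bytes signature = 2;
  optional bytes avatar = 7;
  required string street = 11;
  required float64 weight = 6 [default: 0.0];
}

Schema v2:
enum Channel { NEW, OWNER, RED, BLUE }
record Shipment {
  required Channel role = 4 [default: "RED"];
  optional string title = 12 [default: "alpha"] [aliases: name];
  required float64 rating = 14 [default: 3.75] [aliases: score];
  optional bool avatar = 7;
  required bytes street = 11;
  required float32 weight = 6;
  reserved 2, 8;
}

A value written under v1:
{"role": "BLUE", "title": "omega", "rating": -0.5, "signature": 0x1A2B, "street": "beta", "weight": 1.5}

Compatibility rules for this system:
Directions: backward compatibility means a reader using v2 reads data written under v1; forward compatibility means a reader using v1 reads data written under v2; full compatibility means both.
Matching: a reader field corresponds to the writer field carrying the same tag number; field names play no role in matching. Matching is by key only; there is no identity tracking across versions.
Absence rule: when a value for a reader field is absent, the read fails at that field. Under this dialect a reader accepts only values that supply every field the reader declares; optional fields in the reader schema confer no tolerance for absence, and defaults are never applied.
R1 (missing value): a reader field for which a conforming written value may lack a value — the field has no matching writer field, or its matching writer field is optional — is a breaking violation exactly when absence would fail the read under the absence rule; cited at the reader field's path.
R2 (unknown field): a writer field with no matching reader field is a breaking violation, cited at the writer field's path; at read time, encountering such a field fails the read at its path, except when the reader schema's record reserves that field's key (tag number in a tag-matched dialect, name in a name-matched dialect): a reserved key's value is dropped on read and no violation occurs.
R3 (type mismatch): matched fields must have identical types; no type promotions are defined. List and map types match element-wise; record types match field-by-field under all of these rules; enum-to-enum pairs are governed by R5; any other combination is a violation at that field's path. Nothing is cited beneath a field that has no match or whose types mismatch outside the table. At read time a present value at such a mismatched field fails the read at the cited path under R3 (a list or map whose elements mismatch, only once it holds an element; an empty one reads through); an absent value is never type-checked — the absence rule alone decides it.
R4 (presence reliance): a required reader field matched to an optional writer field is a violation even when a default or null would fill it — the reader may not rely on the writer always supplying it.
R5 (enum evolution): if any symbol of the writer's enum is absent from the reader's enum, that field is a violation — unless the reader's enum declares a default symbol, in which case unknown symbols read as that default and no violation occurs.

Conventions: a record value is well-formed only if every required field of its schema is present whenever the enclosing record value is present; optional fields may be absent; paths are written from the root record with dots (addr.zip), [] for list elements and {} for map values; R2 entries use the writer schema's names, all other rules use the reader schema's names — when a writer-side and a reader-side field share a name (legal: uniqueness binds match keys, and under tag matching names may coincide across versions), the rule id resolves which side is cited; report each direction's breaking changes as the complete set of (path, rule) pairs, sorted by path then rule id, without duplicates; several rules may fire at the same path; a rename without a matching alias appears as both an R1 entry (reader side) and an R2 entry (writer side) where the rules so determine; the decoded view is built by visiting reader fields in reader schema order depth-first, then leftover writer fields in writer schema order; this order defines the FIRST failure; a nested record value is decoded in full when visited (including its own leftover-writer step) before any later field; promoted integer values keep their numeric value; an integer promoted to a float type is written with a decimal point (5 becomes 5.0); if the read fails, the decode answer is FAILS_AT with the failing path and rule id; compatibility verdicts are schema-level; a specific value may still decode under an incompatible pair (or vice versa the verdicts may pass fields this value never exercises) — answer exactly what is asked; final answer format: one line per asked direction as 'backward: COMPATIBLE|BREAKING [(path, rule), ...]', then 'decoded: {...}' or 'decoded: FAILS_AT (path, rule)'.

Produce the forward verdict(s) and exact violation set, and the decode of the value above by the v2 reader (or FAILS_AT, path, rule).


arrows below run writer -> reader for Shipment
checking forward for Shipment: reader v1 against writer v2:
  role: paired with writer role (Channel -> Channel; writer required)
  title: paired with writer title (string -> string; writer optional)
  rating: paired with writer rating (float64 -> float64; writer required)
  signature: no writer-side match
  avatar: paired with writer avatar (bool -> bytes; writer optional)
  street: paired with writer street (bytes -> string; writer required)
  weight: paired with writer weight (float32 -> float64; writer required)
  rule R1 violated at avatar
  rule R3 violated at avatar
  rule R1 violated at signature
  rule R3 violated at street
  rule R1 violated at title
  rule R3 violated at weight
  => forward: BREAKING (6)
migrating the Shipment value to v2:
  role := "BLUE"
  title := "omega"
  rating := -0.5
  read fails at avatar under R1 (no fill)
  => FAILS_AT (avatar, R1)

forward: BREAKING [(avatar, R1), (avatar, R3), (signature, R1), (street, R3), (title, R1), (weight, R3)]; decoded: FAILS_AT (avatar, R1)


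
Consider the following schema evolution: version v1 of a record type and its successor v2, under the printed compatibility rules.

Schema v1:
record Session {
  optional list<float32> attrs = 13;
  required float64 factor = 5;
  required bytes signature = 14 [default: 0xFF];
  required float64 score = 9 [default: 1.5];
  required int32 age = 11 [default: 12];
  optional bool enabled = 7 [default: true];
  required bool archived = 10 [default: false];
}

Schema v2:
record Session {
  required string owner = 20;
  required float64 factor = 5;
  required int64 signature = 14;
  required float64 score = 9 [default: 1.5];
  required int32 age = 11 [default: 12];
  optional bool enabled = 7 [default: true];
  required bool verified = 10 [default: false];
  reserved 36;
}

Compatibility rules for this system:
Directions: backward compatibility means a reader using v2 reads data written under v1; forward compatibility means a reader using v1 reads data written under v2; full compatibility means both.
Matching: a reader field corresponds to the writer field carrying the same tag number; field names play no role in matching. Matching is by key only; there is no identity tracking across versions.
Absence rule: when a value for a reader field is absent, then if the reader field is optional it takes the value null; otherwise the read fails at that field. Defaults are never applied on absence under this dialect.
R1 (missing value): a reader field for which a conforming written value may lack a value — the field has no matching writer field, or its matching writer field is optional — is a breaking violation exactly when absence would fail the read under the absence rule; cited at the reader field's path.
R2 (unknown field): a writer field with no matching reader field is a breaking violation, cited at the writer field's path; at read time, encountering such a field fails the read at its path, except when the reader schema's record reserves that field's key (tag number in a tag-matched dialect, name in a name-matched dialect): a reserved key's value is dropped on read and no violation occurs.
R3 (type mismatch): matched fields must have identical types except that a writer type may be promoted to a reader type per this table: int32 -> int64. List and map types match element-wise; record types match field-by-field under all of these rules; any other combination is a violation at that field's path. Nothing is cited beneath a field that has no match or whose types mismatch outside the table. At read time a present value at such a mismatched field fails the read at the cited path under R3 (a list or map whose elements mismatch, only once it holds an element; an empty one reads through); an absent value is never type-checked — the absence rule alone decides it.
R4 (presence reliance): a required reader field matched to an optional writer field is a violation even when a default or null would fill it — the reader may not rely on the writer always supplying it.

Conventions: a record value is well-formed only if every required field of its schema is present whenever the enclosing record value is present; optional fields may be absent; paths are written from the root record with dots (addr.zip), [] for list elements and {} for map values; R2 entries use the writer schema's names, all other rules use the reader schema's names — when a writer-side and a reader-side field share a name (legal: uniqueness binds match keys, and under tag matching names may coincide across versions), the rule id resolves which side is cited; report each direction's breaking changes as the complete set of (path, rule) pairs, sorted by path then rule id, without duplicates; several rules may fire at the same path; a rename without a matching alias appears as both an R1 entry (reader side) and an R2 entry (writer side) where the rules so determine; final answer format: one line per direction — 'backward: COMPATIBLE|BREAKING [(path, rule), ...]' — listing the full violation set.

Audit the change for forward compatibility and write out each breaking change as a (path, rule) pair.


arrows below run writer -> reader for Session
forward for Session (reader v1, writer v2):
  no writer field matches reader attrs
  factor <- factor (float64 -> float64, writer required)
  signature <- signature (int64 -> bytes, writer required)
  score <- score (float64 -> float64, writer required)
  age <- age (int32 -> int32, writer required)
  enabled <- enabled (bool -> bool, writer optional)
  archived <- verified (bool -> bool, writer required)
  writer owner: unknown to reader
  breaking: (owner, R2)
  breaking: (signature, R3)
  => 2 violation(s): forward is BREAKING for Session
the other Session changes do not affect what is asked:
  renamed field archived to verified in record Session -> fires no rule on Session, leaving the asked answer as it is
  removed field attrs from record Session -> fires only in the backward direction of Session, which is not asked here

forward: BREAKING [(owner, R2), (signature, R3)]


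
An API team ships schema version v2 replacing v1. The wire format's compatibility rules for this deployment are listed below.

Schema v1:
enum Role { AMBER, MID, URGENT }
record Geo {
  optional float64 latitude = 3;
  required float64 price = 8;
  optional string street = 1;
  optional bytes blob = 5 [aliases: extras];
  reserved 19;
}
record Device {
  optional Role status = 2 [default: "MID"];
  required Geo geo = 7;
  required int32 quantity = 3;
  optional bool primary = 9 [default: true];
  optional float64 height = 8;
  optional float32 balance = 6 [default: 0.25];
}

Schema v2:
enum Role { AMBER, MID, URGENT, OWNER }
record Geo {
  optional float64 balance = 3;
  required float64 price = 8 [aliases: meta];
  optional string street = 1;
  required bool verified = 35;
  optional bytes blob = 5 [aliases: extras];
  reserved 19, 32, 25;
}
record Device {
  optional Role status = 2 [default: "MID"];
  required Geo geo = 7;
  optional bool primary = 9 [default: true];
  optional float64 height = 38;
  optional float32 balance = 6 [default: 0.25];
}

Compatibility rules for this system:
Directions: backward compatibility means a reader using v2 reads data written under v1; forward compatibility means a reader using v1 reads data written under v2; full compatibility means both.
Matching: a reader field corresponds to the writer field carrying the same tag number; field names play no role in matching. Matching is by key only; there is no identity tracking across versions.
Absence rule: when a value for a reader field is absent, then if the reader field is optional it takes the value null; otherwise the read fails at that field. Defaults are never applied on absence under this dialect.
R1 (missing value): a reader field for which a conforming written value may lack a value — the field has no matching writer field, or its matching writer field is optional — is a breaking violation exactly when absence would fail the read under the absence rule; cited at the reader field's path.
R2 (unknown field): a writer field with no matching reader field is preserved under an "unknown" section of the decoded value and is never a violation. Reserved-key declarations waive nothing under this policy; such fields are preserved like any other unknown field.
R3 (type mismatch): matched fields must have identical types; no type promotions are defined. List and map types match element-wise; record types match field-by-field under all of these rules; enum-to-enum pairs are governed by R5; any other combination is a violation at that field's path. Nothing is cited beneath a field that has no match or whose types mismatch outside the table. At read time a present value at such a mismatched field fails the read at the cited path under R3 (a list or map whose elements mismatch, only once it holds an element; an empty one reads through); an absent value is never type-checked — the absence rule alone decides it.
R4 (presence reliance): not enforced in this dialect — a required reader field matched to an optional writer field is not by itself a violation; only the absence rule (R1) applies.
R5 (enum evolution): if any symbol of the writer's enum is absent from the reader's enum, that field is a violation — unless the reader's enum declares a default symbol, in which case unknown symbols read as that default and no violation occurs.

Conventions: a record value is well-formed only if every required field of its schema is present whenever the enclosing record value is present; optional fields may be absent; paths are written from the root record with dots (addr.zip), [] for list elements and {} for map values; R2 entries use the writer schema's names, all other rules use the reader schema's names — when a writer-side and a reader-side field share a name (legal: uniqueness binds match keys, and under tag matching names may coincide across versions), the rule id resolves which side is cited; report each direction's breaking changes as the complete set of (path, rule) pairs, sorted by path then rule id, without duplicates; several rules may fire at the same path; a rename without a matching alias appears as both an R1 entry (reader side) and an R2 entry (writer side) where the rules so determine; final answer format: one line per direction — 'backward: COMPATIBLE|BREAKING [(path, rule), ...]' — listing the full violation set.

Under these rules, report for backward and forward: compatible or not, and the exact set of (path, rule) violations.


backward: BREAKING [(geo.verified, R1)]; forward: BREAKING [(quantity, R1), (status, R5)]

in Device below, arrows point writer -> reader
checking backward for Device: reader v2 against writer v1:
  status: Role -> Role, writer optional; from status
  geo: Geo -> Geo, writer required; from geo
  primary: bool -> bool, writer optional; from primary
  height: no writer-side match
  balance: float32 -> float32, writer optional; from balance
  quantity (writer side), unknown to reader
  height (writer side), unknown to reader
  geo.balance: float64 -> float64, writer optional; from geo.latitude
  geo.price: float64 -> float64, writer required; from geo.price
  geo.street: string -> string, writer optional; from geo.street
  geo.verified: no writer-side match
  geo.blob: bytes -> bytes, writer optional; from geo.blob
  rule R1 violated at geo.verified
  backward on Device therefore BREAKING (1)
checking forward for Device: reader v1 against writer v2:
  status: Role -> Role, writer optional; from status
  geo: Geo -> Geo, writer required; from geo
  quantity: no writer-side match
  primary: bool -> bool, writer optional; from primary
  height: no writer-side match
  balance: float32 -> float32, writer optional; from balance
  height (writer side), unknown to reader
  geo.latitude: float64 -> float64, writer optional; from geo.balance
  geo.price: float64 -> float64, writer required; from geo.price
  geo.street: string -> string, writer optional; from geo.street
  geo.blob: bytes -> bytes, writer optional; from geo.blob
  geo.verified (writer side), unknown to reader
  rule R1 violated at quantity
  rule R5 violated at status
  forward on Device therefore BREAKING (2)


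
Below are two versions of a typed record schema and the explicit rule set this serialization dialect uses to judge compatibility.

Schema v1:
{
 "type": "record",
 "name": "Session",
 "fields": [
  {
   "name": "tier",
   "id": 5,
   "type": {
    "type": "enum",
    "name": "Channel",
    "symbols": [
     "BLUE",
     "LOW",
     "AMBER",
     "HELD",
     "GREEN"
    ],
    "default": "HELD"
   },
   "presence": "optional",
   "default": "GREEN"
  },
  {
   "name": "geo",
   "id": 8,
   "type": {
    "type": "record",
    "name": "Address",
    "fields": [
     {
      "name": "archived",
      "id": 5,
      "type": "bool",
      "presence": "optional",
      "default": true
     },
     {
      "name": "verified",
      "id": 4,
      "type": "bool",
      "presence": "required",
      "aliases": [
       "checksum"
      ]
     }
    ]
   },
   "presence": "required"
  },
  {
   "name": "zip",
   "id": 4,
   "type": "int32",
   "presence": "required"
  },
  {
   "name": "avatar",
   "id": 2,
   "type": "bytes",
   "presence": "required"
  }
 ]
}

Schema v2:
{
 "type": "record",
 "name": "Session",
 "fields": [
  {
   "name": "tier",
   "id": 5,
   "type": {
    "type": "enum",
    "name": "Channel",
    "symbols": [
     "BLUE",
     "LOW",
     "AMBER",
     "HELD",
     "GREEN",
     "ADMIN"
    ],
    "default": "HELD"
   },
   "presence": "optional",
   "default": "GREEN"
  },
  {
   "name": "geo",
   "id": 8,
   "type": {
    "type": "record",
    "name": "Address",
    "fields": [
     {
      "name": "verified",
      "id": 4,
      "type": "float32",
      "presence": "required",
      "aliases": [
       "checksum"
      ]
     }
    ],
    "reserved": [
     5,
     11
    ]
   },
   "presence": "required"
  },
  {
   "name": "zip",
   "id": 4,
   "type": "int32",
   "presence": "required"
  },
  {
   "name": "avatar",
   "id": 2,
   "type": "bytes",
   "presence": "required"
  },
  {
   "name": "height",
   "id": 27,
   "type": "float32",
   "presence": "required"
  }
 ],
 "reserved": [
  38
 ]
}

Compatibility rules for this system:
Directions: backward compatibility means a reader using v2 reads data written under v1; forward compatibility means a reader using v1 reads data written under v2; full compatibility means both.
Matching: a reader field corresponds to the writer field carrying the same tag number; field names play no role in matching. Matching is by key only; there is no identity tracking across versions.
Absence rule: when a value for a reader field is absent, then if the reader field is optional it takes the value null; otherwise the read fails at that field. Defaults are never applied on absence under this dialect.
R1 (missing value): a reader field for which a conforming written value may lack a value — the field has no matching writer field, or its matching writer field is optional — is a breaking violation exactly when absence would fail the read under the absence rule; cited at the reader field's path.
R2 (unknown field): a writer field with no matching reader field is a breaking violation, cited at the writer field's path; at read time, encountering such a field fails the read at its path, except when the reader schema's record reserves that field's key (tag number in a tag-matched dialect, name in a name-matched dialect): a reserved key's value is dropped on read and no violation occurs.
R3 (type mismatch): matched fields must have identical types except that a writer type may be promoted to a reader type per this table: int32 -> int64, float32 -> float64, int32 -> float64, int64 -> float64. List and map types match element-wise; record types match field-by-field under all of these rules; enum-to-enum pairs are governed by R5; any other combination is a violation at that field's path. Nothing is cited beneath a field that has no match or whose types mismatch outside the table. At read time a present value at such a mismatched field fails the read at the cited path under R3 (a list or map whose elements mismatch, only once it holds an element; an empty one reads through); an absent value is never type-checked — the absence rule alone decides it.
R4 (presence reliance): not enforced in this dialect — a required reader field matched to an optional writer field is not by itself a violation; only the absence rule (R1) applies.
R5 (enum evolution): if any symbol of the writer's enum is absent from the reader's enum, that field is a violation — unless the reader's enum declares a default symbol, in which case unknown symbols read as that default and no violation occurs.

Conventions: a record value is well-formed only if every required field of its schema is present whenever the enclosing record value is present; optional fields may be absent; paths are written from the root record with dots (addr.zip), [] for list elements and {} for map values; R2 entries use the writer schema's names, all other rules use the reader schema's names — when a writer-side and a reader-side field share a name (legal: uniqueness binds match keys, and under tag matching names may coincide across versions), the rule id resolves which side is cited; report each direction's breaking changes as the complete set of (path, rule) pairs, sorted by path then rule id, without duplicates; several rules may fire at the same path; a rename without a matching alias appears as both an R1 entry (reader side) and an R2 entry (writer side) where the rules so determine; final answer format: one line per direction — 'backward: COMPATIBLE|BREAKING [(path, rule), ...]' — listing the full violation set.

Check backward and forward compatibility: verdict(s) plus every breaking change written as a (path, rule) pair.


backward: BREAKING [(geo.verified, R3), (height, R1)]; forward: BREAKING [(geo.verified, R3), (height, R2)]

in Session below, arrows point writer -> reader
backward for Session (reader v2, writer v1):
  tier: paired with writer tier (Channel -> Channel; writer optional)
  geo: paired with writer geo (Address -> Address; writer required)
  zip: paired with writer zip (int32 -> int32; writer required)
  avatar: paired with writer avatar (bytes -> bytes; writer required)
  height has no writer counterpart
  geo.verified: paired with writer geo.verified (bool -> float32; writer required)
  leftover writer field: geo.archived
  breaking: (geo.verified, R3)
  breaking: (height, R1)
  backward on Session therefore BREAKING (2)
forward for Session (reader v1, writer v2):
  tier: paired with writer tier (Channel -> Channel; writer optional)
  geo: paired with writer geo (Address -> Address; writer required)
  zip: paired with writer zip (int32 -> int32; writer required)
  avatar: paired with writer avatar (bytes -> bytes; writer required)
  leftover writer field: height
  geo.archived has no writer counterpart
  geo.verified: paired with writer geo.verified (float32 -> bool; writer required)
  breaking: (geo.verified, R3)
  breaking: (height, R2)
  forward on Session therefore BREAKING (2)
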